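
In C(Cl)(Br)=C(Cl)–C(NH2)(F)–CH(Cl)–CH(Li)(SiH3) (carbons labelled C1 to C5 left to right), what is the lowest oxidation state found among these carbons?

Bonds to more-electronegative neighbours contribute +1 each, bonds to H or metals contribute −1 each, and C–C bonds contribute 0. Tallying each carbon:
C1: 2C, 1Cl, 1Br → 0 + 1 + 1 = +2
C2: 3C, 1Cl → 0 + 1 = +1
C3: 2C, 1N, 1F → 0 + 1 + 1 = +2
C4: 2C, 1H, 1Cl → 0 − 1 + 1 = 0
C5: 1C, 1H, 1Li, 1Si → 0 − 1 − 1 − 1 = -3
The lowest value is -3.

-3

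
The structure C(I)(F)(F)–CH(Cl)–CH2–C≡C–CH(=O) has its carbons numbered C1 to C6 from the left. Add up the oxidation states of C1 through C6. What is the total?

+2

Each bond to a more electronegative atom (O, N, halogen) counts +1, each bond to a less electronegative atom (H, metal, B, Si) counts −1, and each C–C bond counts 0. Tallying each carbon:
C1: 1C, 2F, 1I → 0 + 2 + 1 = +3
C2: 2C, 1H, 1Cl → 0 − 1 + 1 = 0
C3: 2C, 2H → 0 − 2 = -2
C4: 4C → 0 = 0
C5: 4C → 0 = 0
C6: 1C, 1H, 2O → 0 − 1 + 2 = +1
Sum = +3 + 0 − 2 + 0 + 0 + 1 = +2.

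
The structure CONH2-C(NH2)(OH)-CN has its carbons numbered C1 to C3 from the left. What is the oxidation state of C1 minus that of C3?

C1: 1C, 2O, 1N → 0 + 2 + 1 = +3
C3: 1C, 3N → 0 + 3 = +3
Difference: +3 − (+3) = 0.

0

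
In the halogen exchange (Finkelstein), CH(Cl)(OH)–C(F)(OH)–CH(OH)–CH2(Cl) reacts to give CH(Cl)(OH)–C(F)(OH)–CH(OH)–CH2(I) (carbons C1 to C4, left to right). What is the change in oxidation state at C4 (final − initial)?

Before: C4 has 1 bond to C, 2 bonds to H, 1 bond to Cl → oxidation state -1.
After: C4 has 1 bond to C, 2 bonds to H, 1 bond to I → oxidation state -1.
Δ = -1 − (-1) = 0, so no net redox change at C4.

0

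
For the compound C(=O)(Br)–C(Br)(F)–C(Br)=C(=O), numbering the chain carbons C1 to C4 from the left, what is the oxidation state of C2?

+2

C2 has one bond to C (0), one bond to C (0), one bond to Br (+1), one bond to F (+1).
Oxidation state = 0 + 0 + 1 + 1 = +2.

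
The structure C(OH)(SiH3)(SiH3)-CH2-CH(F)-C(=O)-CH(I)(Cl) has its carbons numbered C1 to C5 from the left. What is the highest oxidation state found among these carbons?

Assign +1 per bond to O/N/halogen, −1 per bond to H or an electropositive element, and 0 per bond to carbon. Tallying each carbon:
C1: 1C, 1O, 2Si → 0 + 1 − 2 = -1
C2: 2C, 2H → 0 − 2 = -2
C3: 2C, 1H, 1F → 0 − 1 + 1 = 0
C4: 2C, 2O → 0 + 2 = +2
C5: 1C, 1H, 1Cl, 1I → 0 − 1 + 1 + 1 = +1
The highest value is +2.

+2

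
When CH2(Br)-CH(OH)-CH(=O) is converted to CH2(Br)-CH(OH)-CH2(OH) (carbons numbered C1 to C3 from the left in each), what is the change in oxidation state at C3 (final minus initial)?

-2

Before: C3 has 1 bond to C, 1 bond to H, 2 bonds to O → oxidation state +1.
After: C3 has 1 bond to C, 2 bonds to H, 1 bond to O → oxidation state -1.
Δ = -1 − (+1) = -2, so this is a reduction at C3.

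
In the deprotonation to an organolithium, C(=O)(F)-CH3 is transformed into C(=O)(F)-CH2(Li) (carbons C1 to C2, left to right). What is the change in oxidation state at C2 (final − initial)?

Before: C2 has 1 bond to C, 3 bonds to H → oxidation state -3.
After: C2 has 1 bond to C, 2 bonds to H, 1 bond to Li → oxidation state -3.
Δ = -3 − (-3) = 0, so no net redox change at C2.

0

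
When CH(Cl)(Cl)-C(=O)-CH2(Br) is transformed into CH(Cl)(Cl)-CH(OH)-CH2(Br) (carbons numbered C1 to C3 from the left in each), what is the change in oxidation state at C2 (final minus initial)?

Before: C2 has 2 bonds to C, 2 bonds to O → oxidation state +2.
After: C2 has 2 bonds to C, 1 bond to H, 1 bond to O → oxidation state 0.
Δ = 0 − (+2) = -2, so this is a reduction at C2.

-2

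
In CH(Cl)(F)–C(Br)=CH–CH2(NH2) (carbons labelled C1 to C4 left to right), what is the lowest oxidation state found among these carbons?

Tallying each carbon's bonds:
C1: 1C, 1H, 1F, 1Cl → 0 − 1 + 1 + 1 = +1
C2: 3C, 1Br → 0 + 1 = +1
C3: 3C, 1H → 0 − 1 = -1
C4: 1C, 2H, 1N → 0 − 2 + 1 = -1
The lowest value is -1.

-1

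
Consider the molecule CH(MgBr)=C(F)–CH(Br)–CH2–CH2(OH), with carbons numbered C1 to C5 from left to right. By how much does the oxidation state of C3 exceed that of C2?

C3: 2C, 1H, 1Br → 0 − 1 + 1 = 0
C2: 3C, 1F → 0 + 1 = +1
Difference: 0 − (+1) = -1.

-1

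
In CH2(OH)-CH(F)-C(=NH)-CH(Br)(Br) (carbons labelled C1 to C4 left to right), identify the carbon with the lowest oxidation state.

C1

Assign +1 per bond to O/N/halogen, −1 per bond to H or an electropositive element, and 0 per bond to carbon. Tallying each carbon:
C1: 1C, 2H, 1O → 0 − 2 + 1 = -1
C2: 2C, 1H, 1F → 0 − 1 + 1 = 0
C3: 2C, 2N → 0 + 2 = +2
C4: 1C, 1H, 2Br → 0 − 1 + 2 = +1
The most reduced carbon is C1 at -1.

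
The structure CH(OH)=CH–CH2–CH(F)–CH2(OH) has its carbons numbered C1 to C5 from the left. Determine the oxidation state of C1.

0

C1 has a double bond to C (2×0 = 0), one bond to O (+1), one bond to H (-1).
Oxidation state = 0 + 1 − 1 = 0.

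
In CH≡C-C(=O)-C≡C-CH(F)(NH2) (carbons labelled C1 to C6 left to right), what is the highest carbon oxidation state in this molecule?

Assign +1 per bond to O/N/halogen, −1 per bond to H or an electropositive element, and 0 per bond to carbon. Tallying each carbon:
C1: 3C, 1H → 0 − 1 = -1
C2: 4C → 0 = 0
C3: 2C, 2O → 0 + 2 = +2
C4: 4C → 0 = 0
C5: 4C → 0 = 0
C6: 1C, 1H, 1N, 1F → 0 − 1 + 1 + 1 = +1
The highest value is +2.

+2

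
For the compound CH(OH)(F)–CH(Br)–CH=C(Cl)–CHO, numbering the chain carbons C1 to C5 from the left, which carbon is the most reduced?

C3

Each bond to a more electronegative atom (O, N, halogen) counts +1, each bond to a less electronegative atom (H, metal, B, Si) counts −1, and each C–C bond counts 0. Tallying each carbon:
C1: 1C, 1H, 1O, 1F → 0 − 1 + 1 + 1 = +1
C2: 2C, 1H, 1Br → 0 − 1 + 1 = 0
C3: 3C, 1H → 0 − 1 = -1
C4: 3C, 1Cl → 0 + 1 = +1
C5: 1C, 1H, 2O → 0 − 1 + 2 = +1
The most reduced carbon is C3 at -1.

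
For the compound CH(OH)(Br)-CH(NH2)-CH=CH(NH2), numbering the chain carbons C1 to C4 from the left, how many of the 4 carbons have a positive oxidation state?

1

Tallying each carbon's bonds:
C1: 1C, 1H, 1O, 1Br → 0 − 1 + 1 + 1 = +1
C2: 2C, 1H, 1N → 0 − 1 + 1 = 0
C3: 3C, 1H → 0 − 1 = -1
C4: 2C, 1H, 1N → 0 − 1 + 1 = 0
1 carbon (C1) meets the condition.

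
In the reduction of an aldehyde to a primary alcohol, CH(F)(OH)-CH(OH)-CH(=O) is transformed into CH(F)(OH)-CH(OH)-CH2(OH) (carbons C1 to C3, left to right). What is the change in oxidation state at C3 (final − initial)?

-2

Before: C3 has 1 bond to C, 1 bond to H, 2 bonds to O → oxidation state +1.
After: C3 has 1 bond to C, 2 bonds to H, 1 bond to O → oxidation state -1.
Δ = -1 − (+1) = -2, so this is a reduction at C3.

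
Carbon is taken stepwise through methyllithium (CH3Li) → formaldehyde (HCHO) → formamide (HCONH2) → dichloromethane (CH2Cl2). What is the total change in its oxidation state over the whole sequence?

Carbon oxidation states along the series — methyllithium: -4, formaldehyde: 0, formamide: +2, dichloromethane: 0.
Net change = 0 − (-4) = +4.

+4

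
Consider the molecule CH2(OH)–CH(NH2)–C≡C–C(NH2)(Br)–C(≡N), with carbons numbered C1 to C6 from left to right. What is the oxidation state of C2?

0

C2 has one bond to C (0), one bond to C (0), one bond to N (+1), one bond to H (-1).
Oxidation state = 0 + 0 + 1 − 1 = 0.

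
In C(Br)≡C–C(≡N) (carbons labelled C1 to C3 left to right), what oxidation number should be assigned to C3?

C3 has one bond to C (0), a triple bond to N (3×+1 = +3).
Oxidation state = 0 + 3 = +3.

+3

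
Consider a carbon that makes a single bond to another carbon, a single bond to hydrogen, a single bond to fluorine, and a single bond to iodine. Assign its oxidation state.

+1

The carbon has one bond to C (0), one bond to H (-1), one bond to I (+1), one bond to F (+1).
Oxidation state = 0 − 1 + 1 + 1 = +1.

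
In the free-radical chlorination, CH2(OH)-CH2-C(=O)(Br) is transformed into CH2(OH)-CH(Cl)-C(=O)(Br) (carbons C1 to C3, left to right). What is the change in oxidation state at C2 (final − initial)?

Before: C2 has 2 bonds to C, 2 bonds to H → oxidation state -2.
After: C2 has 2 bonds to C, 1 bond to H, 1 bond to Cl → oxidation state 0.
Δ = 0 − (-2) = +2, so this is an oxidation at C2.

+2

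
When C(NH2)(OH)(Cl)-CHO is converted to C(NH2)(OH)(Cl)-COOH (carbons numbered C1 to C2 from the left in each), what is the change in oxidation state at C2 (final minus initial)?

+2

Before: C2 has 1 bond to C, 1 bond to H, 2 bonds to O → oxidation state +1.
After: C2 has 1 bond to C, 3 bonds to O → oxidation state +3.
Δ = +3 − (+1) = +2, so this is an oxidation at C2.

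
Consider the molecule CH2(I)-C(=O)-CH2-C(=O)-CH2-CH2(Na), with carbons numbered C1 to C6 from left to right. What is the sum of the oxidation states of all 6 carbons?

Tallying each carbon's bonds:
C1: 1C, 2H, 1I → 0 − 2 + 1 = -1
C2: 2C, 2O → 0 + 2 = +2
C3: 2C, 2H → 0 − 2 = -2
C4: 2C, 2O → 0 + 2 = +2
C5: 2C, 2H → 0 − 2 = -2
C6: 1C, 2H, 1Na → 0 − 2 − 1 = -3
Sum = -1 + 2 − 2 + 2 − 2 − 3 = -4.

-4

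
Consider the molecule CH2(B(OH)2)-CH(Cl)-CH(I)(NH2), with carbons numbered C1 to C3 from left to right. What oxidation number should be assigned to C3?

Each bond to a more electronegative atom (O, N, halogen) counts +1, each bond to a less electronegative atom (H, metal, B, Si) counts −1, and each C–C bond counts 0.
C3 has one bond to C (0), one bond to I (+1), one bond to H (-1), one bond to N (+1).
Oxidation state = 0 + 1 − 1 + 1 = +1.

+1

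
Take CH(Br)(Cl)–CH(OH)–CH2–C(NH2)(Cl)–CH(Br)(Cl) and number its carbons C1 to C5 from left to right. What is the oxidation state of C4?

+2

C4 has one bond to C (0), one bond to C (0), one bond to N (+1), one bond to Cl (+1).
Oxidation state = 0 + 0 + 1 + 1 = +2.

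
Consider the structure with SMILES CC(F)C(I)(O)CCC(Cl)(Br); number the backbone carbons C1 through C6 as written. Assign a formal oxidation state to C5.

Assign +1 per bond to O/N/halogen, −1 per bond to H or an electropositive element, and 0 per bond to carbon.
C5 has one bond to C (0), one bond to C (0), one bond to H (-1), one bond to H (-1).
Oxidation state = 0 + 0 − 1 − 1 = -2.

-2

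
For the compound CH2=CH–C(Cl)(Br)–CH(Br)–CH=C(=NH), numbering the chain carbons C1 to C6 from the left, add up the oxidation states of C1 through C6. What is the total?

0

Tallying each carbon's bonds:
C1: 2C, 2H → 0 − 2 = -2
C2: 3C, 1H → 0 − 1 = -1
C3: 2C, 1Cl, 1Br → 0 + 1 + 1 = +2
C4: 2C, 1H, 1Br → 0 − 1 + 1 = 0
C5: 3C, 1H → 0 − 1 = -1
C6: 2C, 2N → 0 + 2 = +2
Sum = -2 − 1 + 2 + 0 − 1 + 2 = 0.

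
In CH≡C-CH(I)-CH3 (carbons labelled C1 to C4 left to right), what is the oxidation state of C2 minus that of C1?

+1

C2: 4C → 0 = 0
C1: 3C, 1H → 0 − 1 = -1
Difference: 0 − (-1) = +1.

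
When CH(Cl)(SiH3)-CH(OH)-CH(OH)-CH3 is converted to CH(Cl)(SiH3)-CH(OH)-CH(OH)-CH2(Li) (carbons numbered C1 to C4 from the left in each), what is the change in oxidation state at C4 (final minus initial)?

Before: C4 has 1 bond to C, 3 bonds to H → oxidation state -3.
After: C4 has 1 bond to C, 2 bonds to H, 1 bond to Li → oxidation state -3.
Δ = -3 − (-3) = 0, so no net redox change at C4.

0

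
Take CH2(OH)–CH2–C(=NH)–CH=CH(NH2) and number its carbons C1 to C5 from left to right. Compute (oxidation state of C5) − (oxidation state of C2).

C5: 2C, 1H, 1N → 0 − 1 + 1 = 0
C2: 2C, 2H → 0 − 2 = -2
Difference: 0 − (-2) = +2.

+2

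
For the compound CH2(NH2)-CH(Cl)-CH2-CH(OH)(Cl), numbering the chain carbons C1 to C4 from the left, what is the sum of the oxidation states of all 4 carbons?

Bonds to more-electronegative neighbours contribute +1 each, bonds to H or metals contribute −1 each, and C–C bonds contribute 0. Tallying each carbon:
C1: 1C, 2H, 1N → 0 − 2 + 1 = -1
C2: 2C, 1H, 1Cl → 0 − 1 + 1 = 0
C3: 2C, 2H → 0 − 2 = -2
C4: 1C, 1H, 1O, 1Cl → 0 − 1 + 1 + 1 = +1
Sum = -1 + 0 − 2 + 1 = -2.

-2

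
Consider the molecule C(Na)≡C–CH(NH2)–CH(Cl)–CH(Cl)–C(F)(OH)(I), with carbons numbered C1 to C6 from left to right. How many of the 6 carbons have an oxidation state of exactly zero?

4

Each bond to a more electronegative atom (O, N, halogen) counts +1, each bond to a less electronegative atom (H, metal, B, Si) counts −1, and each C–C bond counts 0. Tallying each carbon:
C1: 3C, 1Na → 0 − 1 = -1
C2: 4C → 0 = 0
C3: 2C, 1H, 1N → 0 − 1 + 1 = 0
C4: 2C, 1H, 1Cl → 0 − 1 + 1 = 0
C5: 2C, 1H, 1Cl → 0 − 1 + 1 = 0
C6: 1C, 1O, 1F, 1I → 0 + 1 + 1 + 1 = +3
4 carbons (C2, C3, C4, C5) meet the condition.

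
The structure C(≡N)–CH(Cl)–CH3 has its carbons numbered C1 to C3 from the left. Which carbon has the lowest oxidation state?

Assign +1 per bond to O/N/halogen, −1 per bond to H or an electropositive element, and 0 per bond to carbon. Tallying each carbon:
C1: 1C, 3N → 0 + 3 = +3
C2: 2C, 1H, 1Cl → 0 − 1 + 1 = 0
C3: 1C, 3H → 0 − 3 = -3
The most reduced carbon is C3 at -3.

C3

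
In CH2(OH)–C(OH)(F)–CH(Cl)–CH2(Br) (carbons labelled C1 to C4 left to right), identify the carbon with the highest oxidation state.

C2

Tallying each carbon's bonds:
C1: 1C, 2H, 1O → 0 − 2 + 1 = -1
C2: 2C, 1O, 1F → 0 + 1 + 1 = +2
C3: 2C, 1H, 1Cl → 0 − 1 + 1 = 0
C4: 1C, 2H, 1Br → 0 − 2 + 1 = -1
The most oxidised carbon is C2 at +2.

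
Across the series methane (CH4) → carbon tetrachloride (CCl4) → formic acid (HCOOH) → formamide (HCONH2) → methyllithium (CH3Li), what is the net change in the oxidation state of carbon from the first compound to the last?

Carbon oxidation states along the series — methane: -4, carbon tetrachloride: +4, formic acid: +2, formamide: +2, methyllithium: -4.
Net change = -4 − (-4) = 0.

0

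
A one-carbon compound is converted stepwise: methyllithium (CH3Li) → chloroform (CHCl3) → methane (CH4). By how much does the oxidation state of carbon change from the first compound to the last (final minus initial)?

Carbon oxidation states along the series — methyllithium: -4, chloroform: +2, methane: -4.
Net change = -4 − (-4) = 0.

0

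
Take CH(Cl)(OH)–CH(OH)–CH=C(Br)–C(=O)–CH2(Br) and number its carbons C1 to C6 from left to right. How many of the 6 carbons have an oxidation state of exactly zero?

Each bond to a more electronegative atom (O, N, halogen) counts +1, each bond to a less electronegative atom (H, metal, B, Si) counts −1, and each C–C bond counts 0. Tallying each carbon:
C1: 1C, 1H, 1O, 1Cl → 0 − 1 + 1 + 1 = +1
C2: 2C, 1H, 1O → 0 − 1 + 1 = 0
C3: 3C, 1H → 0 − 1 = -1
C4: 3C, 1Br → 0 + 1 = +1
C5: 2C, 2O → 0 + 2 = +2
C6: 1C, 2H, 1Br → 0 − 2 + 1 = -1
1 carbon (C2) meets the condition.

1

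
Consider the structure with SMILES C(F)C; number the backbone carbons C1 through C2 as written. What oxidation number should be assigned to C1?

-1

Assign +1 per bond to O/N/halogen, −1 per bond to H or an electropositive element, and 0 per bond to carbon.
C1 has one bond to C (0), one bond to H (-1), one bond to F (+1), one bond to H (-1).
Oxidation state = 0 − 1 + 1 − 1 = -1.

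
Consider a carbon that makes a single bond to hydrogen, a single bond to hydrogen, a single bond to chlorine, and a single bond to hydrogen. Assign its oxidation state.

-2

The carbon has one bond to H (-1), one bond to H (-1), one bond to H (-1), one bond to Cl (+1).
Oxidation state = -1 − 1 − 1 + 1 = -2.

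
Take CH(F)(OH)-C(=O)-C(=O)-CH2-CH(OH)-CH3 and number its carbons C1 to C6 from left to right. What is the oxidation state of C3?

C3 has one bond to C (0), one bond to C (0), a double bond to O (2×+1 = +2).
Oxidation state = 0 + 0 + 2 = +2.

+2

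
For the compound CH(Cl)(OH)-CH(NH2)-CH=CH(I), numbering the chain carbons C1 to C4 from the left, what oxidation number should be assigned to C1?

+1

Count +1 for every bond to an atom more electronegative than carbon and −1 for every bond to one less electronegative; C–C bonds are 0.
C1 has one bond to C (0), one bond to Cl (+1), one bond to O (+1), one bond to H (-1).
Oxidation state = 0 + 1 + 1 − 1 = +1.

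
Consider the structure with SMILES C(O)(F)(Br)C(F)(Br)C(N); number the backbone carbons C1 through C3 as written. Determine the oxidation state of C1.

+3

C1 has one bond to C (0), one bond to O (+1), one bond to F (+1), one bond to Br (+1).
Oxidation state = 0 + 1 + 1 + 1 = +3.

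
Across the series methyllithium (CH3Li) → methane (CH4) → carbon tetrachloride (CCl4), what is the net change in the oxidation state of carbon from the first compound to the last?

Carbon oxidation states along the series — methyllithium: -4, methane: -4, carbon tetrachloride: +4.
Net change = +4 − (-4) = +8.

+8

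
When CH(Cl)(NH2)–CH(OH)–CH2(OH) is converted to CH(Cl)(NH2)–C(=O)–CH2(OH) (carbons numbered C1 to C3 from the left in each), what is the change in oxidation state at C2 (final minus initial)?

Before: C2 has 2 bonds to C, 1 bond to H, 1 bond to O → oxidation state 0.
After: C2 has 2 bonds to C, 2 bonds to O → oxidation state +2.
Δ = +2 − (0) = +2, so this is an oxidation at C2.

+2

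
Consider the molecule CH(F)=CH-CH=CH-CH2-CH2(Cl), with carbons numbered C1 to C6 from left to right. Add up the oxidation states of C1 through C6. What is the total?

-6

Tallying each carbon's bonds:
C1: 2C, 1H, 1F → 0 − 1 + 1 = 0
C2: 3C, 1H → 0 − 1 = -1
C3: 3C, 1H → 0 − 1 = -1
C4: 3C, 1H → 0 − 1 = -1
C5: 2C, 2H → 0 − 2 = -2
C6: 1C, 2H, 1Cl → 0 − 2 + 1 = -1
Sum = 0 − 1 − 1 − 1 − 2 − 1 = -6.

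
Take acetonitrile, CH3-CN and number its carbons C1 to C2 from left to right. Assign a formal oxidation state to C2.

+3

C2 has a triple bond to N (3×+1 = +3), one bond to C (0).
Oxidation state = +3 + 0 = +3.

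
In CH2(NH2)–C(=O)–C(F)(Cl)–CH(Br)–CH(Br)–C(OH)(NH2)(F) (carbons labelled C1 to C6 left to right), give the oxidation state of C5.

0

Each bond to a more electronegative atom (O, N, halogen) counts +1, each bond to a less electronegative atom (H, metal, B, Si) counts −1, and each C–C bond counts 0.
C5 has one bond to C (0), one bond to C (0), one bond to H (-1), one bond to Br (+1).
Oxidation state = 0 + 0 − 1 + 1 = 0.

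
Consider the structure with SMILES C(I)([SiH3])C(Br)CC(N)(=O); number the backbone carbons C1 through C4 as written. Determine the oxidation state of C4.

C4 has one bond to C (0), one bond to N (+1), a double bond to O (2×+1 = +2).
Oxidation state = 0 + 1 + 2 = +3.

+3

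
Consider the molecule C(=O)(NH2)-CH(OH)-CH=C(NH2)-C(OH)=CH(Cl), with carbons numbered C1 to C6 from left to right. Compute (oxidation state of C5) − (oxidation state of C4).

0

C5: 3C, 1O → 0 + 1 = +1
C4: 3C, 1N → 0 + 1 = +1
Difference: +1 − (+1) = 0.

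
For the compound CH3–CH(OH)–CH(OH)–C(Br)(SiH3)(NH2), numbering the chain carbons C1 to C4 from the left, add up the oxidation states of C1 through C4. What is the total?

Assign +1 per bond to O/N/halogen, −1 per bond to H or an electropositive element, and 0 per bond to carbon. Tallying each carbon:
C1: 1C, 3H → 0 − 3 = -3
C2: 2C, 1H, 1O → 0 − 1 + 1 = 0
C3: 2C, 1H, 1O → 0 − 1 + 1 = 0
C4: 1C, 1N, 1Br, 1Si → 0 + 1 + 1 − 1 = +1
Sum = -3 + 0 + 0 + 1 = -2.

-2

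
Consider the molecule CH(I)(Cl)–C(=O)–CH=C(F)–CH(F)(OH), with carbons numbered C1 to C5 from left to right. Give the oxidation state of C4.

Bonds to more-electronegative neighbours contribute +1 each, bonds to H or metals contribute −1 each, and C–C bonds contribute 0.
C4 has a double bond to C (2×0 = 0), one bond to C (0), one bond to F (+1).
Oxidation state = 0 + 0 + 1 = +1.

+1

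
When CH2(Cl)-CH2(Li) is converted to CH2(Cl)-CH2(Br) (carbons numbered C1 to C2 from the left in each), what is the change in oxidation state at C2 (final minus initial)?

+2

Before: C2 has 1 bond to C, 2 bonds to H, 1 bond to Li → oxidation state -3.
After: C2 has 1 bond to C, 2 bonds to H, 1 bond to Br → oxidation state -1.
Δ = -1 − (-3) = +2, so this is an oxidation at C2.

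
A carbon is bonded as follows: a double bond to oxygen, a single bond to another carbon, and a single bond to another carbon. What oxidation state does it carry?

Each bond to a more electronegative atom (O, N, halogen) counts +1, each bond to a less electronegative atom (H, metal, B, Si) counts −1, and each C–C bond counts 0.
The carbon has one bond to C (0), one bond to C (0), a double bond to O (2×+1 = +2).
Oxidation state = 0 + 0 + 2 = +2.

+2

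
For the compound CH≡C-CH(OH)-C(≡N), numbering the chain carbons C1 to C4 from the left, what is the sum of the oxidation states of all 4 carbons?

Each bond to a more electronegative atom (O, N, halogen) counts +1, each bond to a less electronegative atom (H, metal, B, Si) counts −1, and each C–C bond counts 0. Tallying each carbon:
C1: 3C, 1H → 0 − 1 = -1
C2: 4C → 0 = 0
C3: 2C, 1H, 1O → 0 − 1 + 1 = 0
C4: 1C, 3N → 0 + 3 = +3
Sum = -1 + 0 + 0 + 3 = +2.

+2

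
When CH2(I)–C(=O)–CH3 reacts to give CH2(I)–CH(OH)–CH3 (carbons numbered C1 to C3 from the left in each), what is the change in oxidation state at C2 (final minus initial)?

Before: C2 has 2 bonds to C, 2 bonds to O → oxidation state +2.
After: C2 has 2 bonds to C, 1 bond to H, 1 bond to O → oxidation state 0.
Δ = 0 − (+2) = -2, so this is a reduction at C2.

-2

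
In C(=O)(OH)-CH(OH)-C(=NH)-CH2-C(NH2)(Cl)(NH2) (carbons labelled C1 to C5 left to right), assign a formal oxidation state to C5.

Count +1 for every bond to an atom more electronegative than carbon and −1 for every bond to one less electronegative; C–C bonds are 0.
C5 has one bond to C (0), one bond to N (+1), one bond to Cl (+1), one bond to N (+1).
Oxidation state = 0 + 1 + 1 + 1 = +3.

+3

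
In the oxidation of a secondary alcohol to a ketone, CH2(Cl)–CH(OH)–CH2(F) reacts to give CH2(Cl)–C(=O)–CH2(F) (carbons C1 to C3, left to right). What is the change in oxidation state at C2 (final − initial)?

+2

Before: C2 has 2 bonds to C, 1 bond to H, 1 bond to O → oxidation state 0.
After: C2 has 2 bonds to C, 2 bonds to O → oxidation state +2.
Δ = +2 − (0) = +2, so this is an oxidation at C2.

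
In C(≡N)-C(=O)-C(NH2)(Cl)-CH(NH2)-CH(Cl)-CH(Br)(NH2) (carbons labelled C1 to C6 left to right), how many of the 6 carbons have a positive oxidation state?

Tallying each carbon's bonds:
C1: 1C, 3N → 0 + 3 = +3
C2: 2C, 2O → 0 + 2 = +2
C3: 2C, 1N, 1Cl → 0 + 1 + 1 = +2
C4: 2C, 1H, 1N → 0 − 1 + 1 = 0
C5: 2C, 1H, 1Cl → 0 − 1 + 1 = 0
C6: 1C, 1H, 1N, 1Br → 0 − 1 + 1 + 1 = +1
4 carbons (C1, C2, C3, C6) meet the condition.

4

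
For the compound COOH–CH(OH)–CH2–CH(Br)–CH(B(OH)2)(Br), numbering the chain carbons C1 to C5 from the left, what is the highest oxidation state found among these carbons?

Tallying each carbon's bonds:
C1: 1C, 3O → 0 + 3 = +3
C2: 2C, 1H, 1O → 0 − 1 + 1 = 0
C3: 2C, 2H → 0 − 2 = -2
C4: 2C, 1H, 1Br → 0 − 1 + 1 = 0
C5: 1C, 1H, 1Br, 1B → 0 − 1 + 1 − 1 = -1
The highest value is +3.

+3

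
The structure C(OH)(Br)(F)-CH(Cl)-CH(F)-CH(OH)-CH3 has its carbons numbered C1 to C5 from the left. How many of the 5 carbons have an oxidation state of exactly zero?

3

Assign +1 per bond to O/N/halogen, −1 per bond to H or an electropositive element, and 0 per bond to carbon. Tallying each carbon:
C1: 1C, 1O, 1F, 1Br → 0 + 1 + 1 + 1 = +3
C2: 2C, 1H, 1Cl → 0 − 1 + 1 = 0
C3: 2C, 1H, 1F → 0 − 1 + 1 = 0
C4: 2C, 1H, 1O → 0 − 1 + 1 = 0
C5: 1C, 3H → 0 − 3 = -3
3 carbons (C2, C3, C4) meet the condition.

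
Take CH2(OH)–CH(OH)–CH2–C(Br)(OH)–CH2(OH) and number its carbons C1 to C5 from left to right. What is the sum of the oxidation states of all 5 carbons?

Count +1 for every bond to an atom more electronegative than carbon and −1 for every bond to one less electronegative; C–C bonds are 0. Tallying each carbon:
C1: 1C, 2H, 1O → 0 − 2 + 1 = -1
C2: 2C, 1H, 1O → 0 − 1 + 1 = 0
C3: 2C, 2H → 0 − 2 = -2
C4: 2C, 1O, 1Br → 0 + 1 + 1 = +2
C5: 1C, 2H, 1O → 0 − 2 + 1 = -1
Sum = -1 + 0 − 2 + 2 − 1 = -2.

-2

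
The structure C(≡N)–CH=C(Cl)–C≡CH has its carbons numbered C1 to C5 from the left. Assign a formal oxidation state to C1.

C1 has one bond to C (0), a triple bond to N (3×+1 = +3).
Oxidation state = 0 + 3 = +3.

+3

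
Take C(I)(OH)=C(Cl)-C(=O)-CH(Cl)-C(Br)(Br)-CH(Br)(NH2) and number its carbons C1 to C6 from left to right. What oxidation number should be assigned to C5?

+2

C5 has one bond to C (0), one bond to C (0), one bond to Br (+1), one bond to Br (+1).
Oxidation state = 0 + 0 + 1 + 1 = +2.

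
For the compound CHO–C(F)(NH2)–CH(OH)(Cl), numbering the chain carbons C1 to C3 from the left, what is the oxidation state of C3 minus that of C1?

0

C3: 1C, 1H, 1O, 1Cl → 0 − 1 + 1 + 1 = +1
C1: 1C, 1H, 2O → 0 − 1 + 2 = +1
Difference: +1 − (+1) = 0.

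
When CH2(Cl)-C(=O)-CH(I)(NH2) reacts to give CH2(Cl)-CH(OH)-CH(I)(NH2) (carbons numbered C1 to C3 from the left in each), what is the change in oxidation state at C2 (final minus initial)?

Before: C2 has 2 bonds to C, 2 bonds to O → oxidation state +2.
After: C2 has 2 bonds to C, 1 bond to H, 1 bond to O → oxidation state 0.
Δ = 0 − (+2) = -2, so this is a reduction at C2.

-2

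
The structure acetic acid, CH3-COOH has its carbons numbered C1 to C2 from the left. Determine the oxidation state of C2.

+3

C2 has a double bond to O (2×+1 = +2), one bond to O (+1), one bond to C (0).
Oxidation state = +2 + 1 + 0 = +3.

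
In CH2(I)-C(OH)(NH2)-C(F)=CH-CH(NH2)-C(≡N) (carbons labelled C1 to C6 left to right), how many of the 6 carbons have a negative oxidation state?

Bonds to more-electronegative neighbours contribute +1 each, bonds to H or metals contribute −1 each, and C–C bonds contribute 0. Tallying each carbon:
C1: 1C, 2H, 1I → 0 − 2 + 1 = -1
C2: 2C, 1O, 1N → 0 + 1 + 1 = +2
C3: 3C, 1F → 0 + 1 = +1
C4: 3C, 1H → 0 − 1 = -1
C5: 2C, 1H, 1N → 0 − 1 + 1 = 0
C6: 1C, 3N → 0 + 3 = +3
2 carbons (C1, C4) meet the condition.

2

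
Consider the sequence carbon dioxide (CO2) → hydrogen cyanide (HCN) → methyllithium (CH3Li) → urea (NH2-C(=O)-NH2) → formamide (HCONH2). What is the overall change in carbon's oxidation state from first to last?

-2

Carbon oxidation states along the series — carbon dioxide: +4, hydrogen cyanide: +2, methyllithium: -4, urea: +4, formamide: +2.
Net change = +2 − (+4) = -2.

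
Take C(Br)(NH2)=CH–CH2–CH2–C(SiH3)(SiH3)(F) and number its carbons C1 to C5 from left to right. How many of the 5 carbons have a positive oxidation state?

1

Tallying each carbon's bonds:
C1: 2C, 1N, 1Br → 0 + 1 + 1 = +2
C2: 3C, 1H → 0 − 1 = -1
C3: 2C, 2H → 0 − 2 = -2
C4: 2C, 2H → 0 − 2 = -2
C5: 1C, 1F, 2Si → 0 + 1 − 2 = -1
1 carbon (C1) meets the condition.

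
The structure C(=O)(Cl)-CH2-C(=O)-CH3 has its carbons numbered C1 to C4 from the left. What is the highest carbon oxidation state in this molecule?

Tallying each carbon's bonds:
C1: 1C, 2O, 1Cl → 0 + 2 + 1 = +3
C2: 2C, 2H → 0 − 2 = -2
C3: 2C, 2O → 0 + 2 = +2
C4: 1C, 3H → 0 − 3 = -3
The highest value is +3.

+3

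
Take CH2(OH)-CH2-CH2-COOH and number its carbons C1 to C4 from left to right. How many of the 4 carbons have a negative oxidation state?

3

Assign +1 per bond to O/N/halogen, −1 per bond to H or an electropositive element, and 0 per bond to carbon. Tallying each carbon:
C1: 1C, 2H, 1O → 0 − 2 + 1 = -1
C2: 2C, 2H → 0 − 2 = -2
C3: 2C, 2H → 0 − 2 = -2
C4: 1C, 3O → 0 + 3 = +3
3 carbons (C1, C2, C3) meet the condition.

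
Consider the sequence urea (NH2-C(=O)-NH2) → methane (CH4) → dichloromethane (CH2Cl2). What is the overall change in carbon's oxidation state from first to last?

-4

Carbon oxidation states along the series — urea: +4, methane: -4, dichloromethane: 0.
Net change = 0 − (+4) = -4.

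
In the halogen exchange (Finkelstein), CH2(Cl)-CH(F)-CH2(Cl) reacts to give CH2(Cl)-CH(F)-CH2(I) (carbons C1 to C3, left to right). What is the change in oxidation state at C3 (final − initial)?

0

Before: C3 has 1 bond to C, 2 bonds to H, 1 bond to Cl → oxidation state -1.
After: C3 has 1 bond to C, 2 bonds to H, 1 bond to I → oxidation state -1.
Δ = -1 − (-1) = 0, so no net redox change at C3.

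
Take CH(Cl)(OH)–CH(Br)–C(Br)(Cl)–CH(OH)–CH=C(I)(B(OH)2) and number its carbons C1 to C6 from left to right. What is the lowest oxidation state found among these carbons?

Assign +1 per bond to O/N/halogen, −1 per bond to H or an electropositive element, and 0 per bond to carbon. Tallying each carbon:
C1: 1C, 1H, 1O, 1Cl → 0 − 1 + 1 + 1 = +1
C2: 2C, 1H, 1Br → 0 − 1 + 1 = 0
C3: 2C, 1Cl, 1Br → 0 + 1 + 1 = +2
C4: 2C, 1H, 1O → 0 − 1 + 1 = 0
C5: 3C, 1H → 0 − 1 = -1
C6: 2C, 1I, 1B → 0 + 1 − 1 = 0
The lowest value is -1.

-1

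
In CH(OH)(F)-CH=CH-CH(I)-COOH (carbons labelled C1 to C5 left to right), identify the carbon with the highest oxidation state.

Assign +1 per bond to O/N/halogen, −1 per bond to H or an electropositive element, and 0 per bond to carbon. Tallying each carbon:
C1: 1C, 1H, 1O, 1F → 0 − 1 + 1 + 1 = +1
C2: 3C, 1H → 0 − 1 = -1
C3: 3C, 1H → 0 − 1 = -1
C4: 2C, 1H, 1I → 0 − 1 + 1 = 0
C5: 1C, 3O → 0 + 3 = +3
The most oxidised carbon is C5 at +3.

C5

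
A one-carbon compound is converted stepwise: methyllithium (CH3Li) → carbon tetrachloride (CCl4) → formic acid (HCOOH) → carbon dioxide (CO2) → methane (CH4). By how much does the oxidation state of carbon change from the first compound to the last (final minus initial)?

0

Carbon oxidation states along the series — methyllithium: -4, carbon tetrachloride: +4, formic acid: +2, carbon dioxide: +4, methane: -4.
Net change = -4 − (-4) = 0.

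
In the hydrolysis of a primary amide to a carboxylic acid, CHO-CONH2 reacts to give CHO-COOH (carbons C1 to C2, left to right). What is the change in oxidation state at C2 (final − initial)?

0

Before: C2 has 1 bond to C, 2 bonds to O, 1 bond to N → oxidation state +3.
After: C2 has 1 bond to C, 3 bonds to O → oxidation state +3.
Δ = +3 − (+3) = 0, so no net redox change at C2.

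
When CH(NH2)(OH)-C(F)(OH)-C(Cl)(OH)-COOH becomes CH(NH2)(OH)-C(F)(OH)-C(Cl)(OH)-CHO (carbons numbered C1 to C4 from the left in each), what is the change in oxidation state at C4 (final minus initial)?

Before: C4 has 1 bond to C, 3 bonds to O → oxidation state +3.
After: C4 has 1 bond to C, 1 bond to H, 2 bonds to O → oxidation state +1.
Δ = +1 − (+3) = -2, so this is a reduction at C4.

-2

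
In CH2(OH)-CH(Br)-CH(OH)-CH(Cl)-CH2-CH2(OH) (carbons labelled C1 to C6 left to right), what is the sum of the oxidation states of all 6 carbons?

-4

Tallying each carbon's bonds:
C1: 1C, 2H, 1O → 0 − 2 + 1 = -1
C2: 2C, 1H, 1Br → 0 − 1 + 1 = 0
C3: 2C, 1H, 1O → 0 − 1 + 1 = 0
C4: 2C, 1H, 1Cl → 0 − 1 + 1 = 0
C5: 2C, 2H → 0 − 2 = -2
C6: 1C, 2H, 1O → 0 − 2 + 1 = -1
Sum = -1 + 0 + 0 + 0 − 2 − 1 = -4.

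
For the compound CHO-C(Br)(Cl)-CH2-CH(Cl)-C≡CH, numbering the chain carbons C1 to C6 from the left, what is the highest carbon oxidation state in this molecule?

+2

Tallying each carbon's bonds:
C1: 1C, 1H, 2O → 0 − 1 + 2 = +1
C2: 2C, 1Cl, 1Br → 0 + 1 + 1 = +2
C3: 2C, 2H → 0 − 2 = -2
C4: 2C, 1H, 1Cl → 0 − 1 + 1 = 0
C5: 4C → 0 = 0
C6: 3C, 1H → 0 − 1 = -1
The highest value is +2.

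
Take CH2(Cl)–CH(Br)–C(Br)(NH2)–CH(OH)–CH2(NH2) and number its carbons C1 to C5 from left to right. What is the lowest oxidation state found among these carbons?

Tallying each carbon's bonds:
C1: 1C, 2H, 1Cl → 0 − 2 + 1 = -1
C2: 2C, 1H, 1Br → 0 − 1 + 1 = 0
C3: 2C, 1N, 1Br → 0 + 1 + 1 = +2
C4: 2C, 1H, 1O → 0 − 1 + 1 = 0
C5: 1C, 2H, 1N → 0 − 2 + 1 = -1
The lowest value is -1.

-1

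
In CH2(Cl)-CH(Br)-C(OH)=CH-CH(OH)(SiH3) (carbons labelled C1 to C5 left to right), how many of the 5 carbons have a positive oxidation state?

Bonds to more-electronegative neighbours contribute +1 each, bonds to H or metals contribute −1 each, and C–C bonds contribute 0. Tallying each carbon:
C1: 1C, 2H, 1Cl → 0 − 2 + 1 = -1
C2: 2C, 1H, 1Br → 0 − 1 + 1 = 0
C3: 3C, 1O → 0 + 1 = +1
C4: 3C, 1H → 0 − 1 = -1
C5: 1C, 1H, 1O, 1Si → 0 − 1 + 1 − 1 = -1
1 carbon (C3) meets the condition.

1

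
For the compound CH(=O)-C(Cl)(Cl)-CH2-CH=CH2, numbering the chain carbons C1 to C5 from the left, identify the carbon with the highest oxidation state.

Count +1 for every bond to an atom more electronegative than carbon and −1 for every bond to one less electronegative; C–C bonds are 0. Tallying each carbon:
C1: 1C, 1H, 2O → 0 − 1 + 2 = +1
C2: 2C, 2Cl → 0 + 2 = +2
C3: 2C, 2H → 0 − 2 = -2
C4: 3C, 1H → 0 − 1 = -1
C5: 2C, 2H → 0 − 2 = -2
The most oxidised carbon is C2 at +2.

C2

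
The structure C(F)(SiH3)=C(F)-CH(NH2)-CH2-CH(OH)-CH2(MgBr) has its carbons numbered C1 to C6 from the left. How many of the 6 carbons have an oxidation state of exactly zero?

Tallying each carbon's bonds:
C1: 2C, 1F, 1Si → 0 + 1 − 1 = 0
C2: 3C, 1F → 0 + 1 = +1
C3: 2C, 1H, 1N → 0 − 1 + 1 = 0
C4: 2C, 2H → 0 − 2 = -2
C5: 2C, 1H, 1O → 0 − 1 + 1 = 0
C6: 1C, 2H, 1Mg → 0 − 2 − 1 = -3
3 carbons (C1, C3, C5) meet the condition.

3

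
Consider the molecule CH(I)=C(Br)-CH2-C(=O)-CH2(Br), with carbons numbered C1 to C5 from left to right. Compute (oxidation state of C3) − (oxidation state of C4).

-4

C3: 2C, 2H → 0 − 2 = -2
C4: 2C, 2O → 0 + 2 = +2
Difference: -2 − (+2) = -4.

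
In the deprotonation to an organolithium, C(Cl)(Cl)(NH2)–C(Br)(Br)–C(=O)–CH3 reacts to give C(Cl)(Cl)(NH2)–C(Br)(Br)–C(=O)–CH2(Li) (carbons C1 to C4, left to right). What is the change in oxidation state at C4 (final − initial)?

0

Before: C4 has 1 bond to C, 3 bonds to H → oxidation state -3.
After: C4 has 1 bond to C, 2 bonds to H, 1 bond to Li → oxidation state -3.
Δ = -3 − (-3) = 0, so no net redox change at C4.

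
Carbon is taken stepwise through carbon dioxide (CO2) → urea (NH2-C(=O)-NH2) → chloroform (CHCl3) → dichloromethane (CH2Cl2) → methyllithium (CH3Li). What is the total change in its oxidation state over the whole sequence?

-8

Carbon oxidation states along the series — carbon dioxide: +4, urea: +4, chloroform: +2, dichloromethane: 0, methyllithium: -4.
Net change = -4 − (+4) = -8.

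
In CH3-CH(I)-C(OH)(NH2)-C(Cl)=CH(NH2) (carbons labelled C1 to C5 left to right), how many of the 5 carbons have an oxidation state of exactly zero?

2

Assign +1 per bond to O/N/halogen, −1 per bond to H or an electropositive element, and 0 per bond to carbon. Tallying each carbon:
C1: 1C, 3H → 0 − 3 = -3
C2: 2C, 1H, 1I → 0 − 1 + 1 = 0
C3: 2C, 1O, 1N → 0 + 1 + 1 = +2
C4: 3C, 1Cl → 0 + 1 = +1
C5: 2C, 1H, 1N → 0 − 1 + 1 = 0
2 carbons (C2, C5) meet the condition.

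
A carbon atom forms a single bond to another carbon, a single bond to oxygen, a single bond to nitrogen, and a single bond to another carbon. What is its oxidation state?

+2

Bonds to more-electronegative neighbours contribute +1 each, bonds to H or metals contribute −1 each, and C–C bonds contribute 0.
The carbon has one bond to C (0), one bond to C (0), one bond to N (+1), one bond to O (+1).
Oxidation state = 0 + 0 + 1 + 1 = +2.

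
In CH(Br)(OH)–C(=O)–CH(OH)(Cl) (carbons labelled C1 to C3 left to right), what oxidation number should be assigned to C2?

+2

C2 has one bond to C (0), one bond to C (0), a double bond to O (2×+1 = +2).
Oxidation state = 0 + 0 + 2 = +2.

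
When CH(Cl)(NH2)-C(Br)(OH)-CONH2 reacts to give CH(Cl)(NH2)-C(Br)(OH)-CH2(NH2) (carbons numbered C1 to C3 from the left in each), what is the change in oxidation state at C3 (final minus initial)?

Before: C3 has 1 bond to C, 2 bonds to O, 1 bond to N → oxidation state +3.
After: C3 has 1 bond to C, 2 bonds to H, 1 bond to N → oxidation state -1.
Δ = -1 − (+3) = -4, so this is a reduction at C3.

-4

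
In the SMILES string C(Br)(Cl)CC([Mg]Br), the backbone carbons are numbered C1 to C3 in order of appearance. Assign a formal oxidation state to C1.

C1 has one bond to C (0), one bond to Br (+1), one bond to Cl (+1), one bond to H (-1).
Oxidation state = 0 + 1 + 1 − 1 = +1.

+1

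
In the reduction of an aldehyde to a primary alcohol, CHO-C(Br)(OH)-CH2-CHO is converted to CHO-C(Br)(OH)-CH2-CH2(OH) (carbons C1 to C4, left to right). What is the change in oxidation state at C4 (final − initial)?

Before: C4 has 1 bond to C, 1 bond to H, 2 bonds to O → oxidation state +1.
After: C4 has 1 bond to C, 2 bonds to H, 1 bond to O → oxidation state -1.
Δ = -1 − (+1) = -2, so this is a reduction at C4.

-2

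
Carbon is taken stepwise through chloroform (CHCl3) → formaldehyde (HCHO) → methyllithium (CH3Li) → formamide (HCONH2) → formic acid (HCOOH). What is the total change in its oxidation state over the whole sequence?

Carbon oxidation states along the series — chloroform: +2, formaldehyde: 0, methyllithium: -4, formamide: +2, formic acid: +2.
Net change = +2 − (+2) = 0.

0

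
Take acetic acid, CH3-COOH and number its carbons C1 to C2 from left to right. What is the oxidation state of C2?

+3

C2 has a double bond to O (2×+1 = +2), one bond to O (+1), one bond to C (0).
Oxidation state = +2 + 1 + 0 = +3.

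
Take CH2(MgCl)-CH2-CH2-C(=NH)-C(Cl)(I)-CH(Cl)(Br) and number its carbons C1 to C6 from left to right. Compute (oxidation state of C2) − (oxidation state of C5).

-4

C2: 2C, 2H → 0 − 2 = -2
C5: 2C, 1Cl, 1I → 0 + 1 + 1 = +2
Difference: -2 − (+2) = -4.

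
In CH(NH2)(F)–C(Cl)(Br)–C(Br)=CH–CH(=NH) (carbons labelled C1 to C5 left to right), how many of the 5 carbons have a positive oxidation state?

4

Tallying each carbon's bonds:
C1: 1C, 1H, 1N, 1F → 0 − 1 + 1 + 1 = +1
C2: 2C, 1Cl, 1Br → 0 + 1 + 1 = +2
C3: 3C, 1Br → 0 + 1 = +1
C4: 3C, 1H → 0 − 1 = -1
C5: 1C, 1H, 2N → 0 − 1 + 2 = +1
4 carbons (C1, C2, C3, C5) meet the condition.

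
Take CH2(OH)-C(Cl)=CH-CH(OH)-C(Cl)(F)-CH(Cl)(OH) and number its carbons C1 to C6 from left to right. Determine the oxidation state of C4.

C4 has one bond to C (0), one bond to C (0), one bond to O (+1), one bond to H (-1).
Oxidation state = 0 + 0 + 1 − 1 = 0.

0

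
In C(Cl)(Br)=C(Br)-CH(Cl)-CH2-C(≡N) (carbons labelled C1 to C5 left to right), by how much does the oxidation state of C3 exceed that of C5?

C3: 2C, 1H, 1Cl → 0 − 1 + 1 = 0
C5: 1C, 3N → 0 + 3 = +3
Difference: 0 − (+3) = -3.

-3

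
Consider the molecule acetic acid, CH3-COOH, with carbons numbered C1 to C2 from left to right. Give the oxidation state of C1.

Each bond to a more electronegative atom (O, N, halogen) counts +1, each bond to a less electronegative atom (H, metal, B, Si) counts −1, and each C–C bond counts 0.
C1 has one bond to H (-1), one bond to H (-1), one bond to H (-1), one bond to C (0).
Oxidation state = -1 − 1 − 1 + 0 = -3.

-3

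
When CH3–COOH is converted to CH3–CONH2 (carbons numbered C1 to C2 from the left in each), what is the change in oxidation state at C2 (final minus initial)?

Before: C2 has 1 bond to C, 3 bonds to O → oxidation state +3.
After: C2 has 1 bond to C, 2 bonds to O, 1 bond to N → oxidation state +3.
Δ = +3 − (+3) = 0, so no net redox change at C2.

0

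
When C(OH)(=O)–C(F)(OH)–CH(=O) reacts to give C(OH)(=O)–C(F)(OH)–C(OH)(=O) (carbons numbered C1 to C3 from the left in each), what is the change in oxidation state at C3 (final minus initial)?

Before: C3 has 1 bond to C, 1 bond to H, 2 bonds to O → oxidation state +1.
After: C3 has 1 bond to C, 3 bonds to O → oxidation state +3.
Δ = +3 − (+1) = +2, so this is an oxidation at C3.

+2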